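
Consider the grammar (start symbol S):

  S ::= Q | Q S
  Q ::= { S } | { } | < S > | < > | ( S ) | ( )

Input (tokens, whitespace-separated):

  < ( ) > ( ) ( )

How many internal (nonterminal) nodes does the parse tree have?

[S [Q < [S [Q ( )]] >] [S [Q ( )] [S [Q ( )]]]]

8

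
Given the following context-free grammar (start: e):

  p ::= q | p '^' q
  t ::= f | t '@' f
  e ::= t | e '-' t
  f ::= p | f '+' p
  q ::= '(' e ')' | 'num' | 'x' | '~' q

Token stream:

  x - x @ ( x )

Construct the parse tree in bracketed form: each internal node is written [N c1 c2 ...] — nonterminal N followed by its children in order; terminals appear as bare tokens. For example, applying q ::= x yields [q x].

[e [e [t [f [p [q x]]]]] - [t [t [f [p [q x]]]] @ [f [p [q ( [e [t [f [p [q x]]]]] )]]]]]

e
e - t
t - t
f - t
p - t
q - t
x - t
x - t @ f
x - f @ f
x - p @ f
x - q @ f
x - x @ f
x - x @ p
x - x @ q
x - x @ ( e )
x - x @ ( t )
x - x @ ( f )
x - x @ ( p )
x - x @ ( q )
x - x @ ( x )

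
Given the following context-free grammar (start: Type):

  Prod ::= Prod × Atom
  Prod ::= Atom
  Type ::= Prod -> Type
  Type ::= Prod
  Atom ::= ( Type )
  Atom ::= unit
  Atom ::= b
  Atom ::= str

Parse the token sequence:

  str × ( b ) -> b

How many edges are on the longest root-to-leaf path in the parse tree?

[Type [Prod [Prod [Atom str]] × [Atom ( [Type [Prod [Atom b]]] )]] -> [Type [Prod [Atom b]]]]

6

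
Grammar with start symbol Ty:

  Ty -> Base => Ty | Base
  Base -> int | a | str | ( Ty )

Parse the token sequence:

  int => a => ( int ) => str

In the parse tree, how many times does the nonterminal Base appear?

5

[Ty [Base int] => [Ty [Base a] => [Ty [Base ( [Ty [Base int]] )] => [Ty [Base str]]]]]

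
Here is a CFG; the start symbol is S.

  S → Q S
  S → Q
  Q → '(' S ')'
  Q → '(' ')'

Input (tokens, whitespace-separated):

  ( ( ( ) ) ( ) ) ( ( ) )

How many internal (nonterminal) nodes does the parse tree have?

[S [Q ( [S [Q ( [S [Q ( )]] )] [S [Q ( )]]] )] [S [Q ( [S [Q ( )]] )]]]

12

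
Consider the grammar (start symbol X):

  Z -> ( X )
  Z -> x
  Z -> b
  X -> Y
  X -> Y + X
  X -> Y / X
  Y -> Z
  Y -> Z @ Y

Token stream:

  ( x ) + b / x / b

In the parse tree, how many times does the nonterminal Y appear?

[X [Y [Z ( [X [Y [Z x]]] )]] + [X [Y [Z b]] / [X [Y [Z x]] / [X [Y [Z b]]]]]]

5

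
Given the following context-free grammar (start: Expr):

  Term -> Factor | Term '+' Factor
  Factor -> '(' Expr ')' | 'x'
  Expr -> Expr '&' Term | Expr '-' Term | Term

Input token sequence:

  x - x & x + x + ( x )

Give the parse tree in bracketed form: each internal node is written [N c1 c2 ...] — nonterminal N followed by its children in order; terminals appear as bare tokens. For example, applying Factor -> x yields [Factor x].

[Expr [Expr [Expr [Term [Factor x]]] - [Term [Factor x]]] & [Term [Term [Term [Factor x]] + [Factor x]] + [Factor ( [Expr [Term [Factor x]]] )]]]

Expr
Expr & Term
Expr - Term & Term
Term - Term & Term
Factor - Term & Term
x - Term & Term
x - Factor & Term
x - x & Term
x - x & Term + Factor
x - x & Term + Factor + Factor
x - x & Factor + Factor + Factor
x - x & x + Factor + Factor
x - x & x + x + Factor
x - x & x + x + ( Expr )
x - x & x + x + ( Term )
x - x & x + x + ( Factor )
x - x & x + x + ( x )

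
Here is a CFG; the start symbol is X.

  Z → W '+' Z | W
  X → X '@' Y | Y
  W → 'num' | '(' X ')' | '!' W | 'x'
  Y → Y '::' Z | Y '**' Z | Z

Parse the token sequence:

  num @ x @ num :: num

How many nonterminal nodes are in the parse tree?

15

[X [X [X [Y [Z [W num]]]] @ [Y [Z [W x]]]] @ [Y [Y [Z [W num]]] :: [Z [W num]]]]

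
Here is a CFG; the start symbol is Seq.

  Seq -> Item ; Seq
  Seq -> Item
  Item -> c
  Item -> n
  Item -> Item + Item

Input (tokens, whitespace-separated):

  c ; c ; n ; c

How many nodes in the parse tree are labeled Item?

4

[Seq [Item c] ; [Seq [Item c] ; [Seq [Item n] ; [Seq [Item c]]]]]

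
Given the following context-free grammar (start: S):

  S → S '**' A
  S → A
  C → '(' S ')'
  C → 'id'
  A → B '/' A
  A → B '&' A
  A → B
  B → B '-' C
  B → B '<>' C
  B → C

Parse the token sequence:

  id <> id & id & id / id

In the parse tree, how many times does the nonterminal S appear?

[S [A [B [B [C id]] <> [C id]] & [A [B [C id]] & [A [B [C id]] / [A [B [C id]]]]]]]

1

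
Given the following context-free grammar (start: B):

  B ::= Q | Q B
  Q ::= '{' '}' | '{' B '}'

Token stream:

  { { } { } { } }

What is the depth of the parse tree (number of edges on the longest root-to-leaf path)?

[B [Q { [B [Q { }] [B [Q { }] [B [Q { }]]]] }]]

6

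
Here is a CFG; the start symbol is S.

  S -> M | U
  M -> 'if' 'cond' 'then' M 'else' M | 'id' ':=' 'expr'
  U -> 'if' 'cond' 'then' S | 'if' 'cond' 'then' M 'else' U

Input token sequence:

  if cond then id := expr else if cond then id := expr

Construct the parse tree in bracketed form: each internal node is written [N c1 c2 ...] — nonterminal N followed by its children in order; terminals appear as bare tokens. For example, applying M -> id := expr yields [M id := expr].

S
U
if cond then M else U
if cond then id := expr else U
if cond then id := expr else if cond then S
if cond then id := expr else if cond then M
if cond then id := expr else if cond then id := expr

[S [U if cond then [M id := expr] else [U if cond then [S [M id := expr]]]]]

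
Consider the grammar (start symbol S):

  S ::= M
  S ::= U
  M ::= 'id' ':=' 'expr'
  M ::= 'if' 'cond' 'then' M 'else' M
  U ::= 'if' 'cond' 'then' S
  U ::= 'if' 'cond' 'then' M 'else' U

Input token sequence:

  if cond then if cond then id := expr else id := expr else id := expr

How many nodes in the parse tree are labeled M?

5

[S [M if cond then [M if cond then [M id := expr] else [M id := expr]] else [M id := expr]]]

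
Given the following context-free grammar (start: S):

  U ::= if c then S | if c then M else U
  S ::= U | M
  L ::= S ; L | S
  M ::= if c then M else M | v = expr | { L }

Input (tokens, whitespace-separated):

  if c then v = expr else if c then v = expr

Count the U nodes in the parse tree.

[S [U if c then [M v = expr] else [U if c then [S [M v = expr]]]]]

2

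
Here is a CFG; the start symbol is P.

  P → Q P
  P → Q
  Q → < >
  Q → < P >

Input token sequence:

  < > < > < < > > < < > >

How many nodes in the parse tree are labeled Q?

6

[P [Q < >] [P [Q < >] [P [Q < [P [Q < >]] >] [P [Q < [P [Q < >]] >]]]]]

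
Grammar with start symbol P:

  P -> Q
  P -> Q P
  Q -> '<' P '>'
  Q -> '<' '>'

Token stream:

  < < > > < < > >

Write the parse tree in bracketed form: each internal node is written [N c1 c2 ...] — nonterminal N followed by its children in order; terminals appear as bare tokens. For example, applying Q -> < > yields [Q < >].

P
Q P
< P > P
< Q > P
< < > > P
< < > > Q
< < > > < P >
< < > > < Q >
< < > > < < > >

[P [Q < [P [Q < >]] >] [P [Q < [P [Q < >]] >]]]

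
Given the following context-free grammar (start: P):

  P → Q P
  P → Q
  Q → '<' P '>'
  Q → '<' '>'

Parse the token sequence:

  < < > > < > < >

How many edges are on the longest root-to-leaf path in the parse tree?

[P [Q < [P [Q < >]] >] [P [Q < >] [P [Q < >]]]]

4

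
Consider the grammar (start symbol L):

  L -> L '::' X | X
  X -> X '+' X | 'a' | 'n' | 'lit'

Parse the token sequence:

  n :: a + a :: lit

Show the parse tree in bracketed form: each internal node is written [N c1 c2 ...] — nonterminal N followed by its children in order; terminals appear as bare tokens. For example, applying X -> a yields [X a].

L
L :: X
L :: X :: X
X :: X :: X
n :: X :: X
n :: X + X :: X
n :: a + X :: X
n :: a + a :: X
n :: a + a :: lit

[L [L [L [X n]] :: [X [X a] + [X a]]] :: [X lit]]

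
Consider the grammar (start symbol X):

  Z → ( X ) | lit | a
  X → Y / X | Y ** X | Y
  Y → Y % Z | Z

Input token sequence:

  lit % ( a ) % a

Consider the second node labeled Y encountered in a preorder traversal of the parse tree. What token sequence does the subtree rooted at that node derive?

[X [Y [Y [Y [Z lit]] % [Z ( [X [Y [Z a]]] )]] % [Z a]]]

lit % ( a )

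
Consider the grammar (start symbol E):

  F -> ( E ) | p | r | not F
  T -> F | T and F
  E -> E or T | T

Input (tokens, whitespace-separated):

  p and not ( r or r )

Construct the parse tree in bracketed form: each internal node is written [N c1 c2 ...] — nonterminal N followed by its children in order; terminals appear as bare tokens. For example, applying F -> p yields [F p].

E
T
T and F
F and F
p and F
p and not F
p and not ( E )
p and not ( E or T )
p and not ( T or T )
p and not ( F or T )
p and not ( r or T )
p and not ( r or F )
p and not ( r or r )

[E [T [T [F p]] and [F not [F ( [E [E [T [F r]]] or [T [F r]]] )]]]]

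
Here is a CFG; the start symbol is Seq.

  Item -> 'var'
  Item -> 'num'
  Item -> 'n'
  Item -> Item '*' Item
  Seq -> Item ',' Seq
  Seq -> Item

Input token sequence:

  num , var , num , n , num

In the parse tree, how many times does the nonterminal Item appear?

[Seq [Item num] , [Seq [Item var] , [Seq [Item num] , [Seq [Item n] , [Seq [Item num]]]]]]

5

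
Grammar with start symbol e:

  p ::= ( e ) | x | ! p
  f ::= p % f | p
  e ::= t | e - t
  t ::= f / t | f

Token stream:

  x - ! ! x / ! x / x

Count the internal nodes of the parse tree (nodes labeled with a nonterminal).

[e [e [t [f [p x]]]] - [t [f [p ! [p ! [p x]]]] / [t [f [p ! [p x]]] / [t [f [p x]]]]]]

17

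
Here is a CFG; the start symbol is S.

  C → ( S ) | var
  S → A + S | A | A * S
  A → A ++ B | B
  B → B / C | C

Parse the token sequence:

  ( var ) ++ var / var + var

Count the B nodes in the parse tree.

[S [A [A [B [C ( [S [A [B [C var]]]] )]]] ++ [B [B [C var]] / [C var]]] + [S [A [B [C var]]]]]

5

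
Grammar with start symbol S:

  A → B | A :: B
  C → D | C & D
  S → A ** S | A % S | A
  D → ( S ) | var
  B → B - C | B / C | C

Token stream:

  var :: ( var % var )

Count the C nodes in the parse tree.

[S [A [A [B [C [D var]]]] :: [B [C [D ( [S [A [B [C [D var]]]] % [S [A [B [C [D var]]]]]] )]]]]]

4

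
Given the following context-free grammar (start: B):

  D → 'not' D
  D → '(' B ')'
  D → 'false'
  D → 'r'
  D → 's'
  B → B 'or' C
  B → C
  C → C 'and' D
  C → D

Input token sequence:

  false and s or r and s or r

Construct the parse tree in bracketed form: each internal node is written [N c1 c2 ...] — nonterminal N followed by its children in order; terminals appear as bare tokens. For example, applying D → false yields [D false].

[B [B [B [C [C [D false]] and [D s]]] or [C [C [D r]] and [D s]]] or [C [D r]]]

B
B or C
B or C or C
C or C or C
C and D or C or C
D and D or C or C
false and D or C or C
false and s or C or C
false and s or C and D or C
false and s or D and D or C
false and s or r and D or C
false and s or r and s or C
false and s or r and s or D
false and s or r and s or r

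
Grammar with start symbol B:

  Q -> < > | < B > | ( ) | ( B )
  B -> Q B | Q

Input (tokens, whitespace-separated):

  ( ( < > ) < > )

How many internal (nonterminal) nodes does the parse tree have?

8

[B [Q ( [B [Q ( [B [Q < >]] )] [B [Q < >]]] )]]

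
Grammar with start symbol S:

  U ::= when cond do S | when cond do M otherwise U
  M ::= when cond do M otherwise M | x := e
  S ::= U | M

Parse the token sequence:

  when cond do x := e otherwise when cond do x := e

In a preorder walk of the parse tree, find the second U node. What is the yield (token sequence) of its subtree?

when cond do x := e

[S [U when cond do [M x := e] otherwise [U when cond do [S [M x := e]]]]]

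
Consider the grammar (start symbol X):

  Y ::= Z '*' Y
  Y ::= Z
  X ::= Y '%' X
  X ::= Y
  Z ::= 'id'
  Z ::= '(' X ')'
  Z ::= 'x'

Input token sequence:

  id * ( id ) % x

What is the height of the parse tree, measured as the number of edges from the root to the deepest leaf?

7

[X [Y [Z id] * [Y [Z ( [X [Y [Z id]]] )]]] % [X [Y [Z x]]]]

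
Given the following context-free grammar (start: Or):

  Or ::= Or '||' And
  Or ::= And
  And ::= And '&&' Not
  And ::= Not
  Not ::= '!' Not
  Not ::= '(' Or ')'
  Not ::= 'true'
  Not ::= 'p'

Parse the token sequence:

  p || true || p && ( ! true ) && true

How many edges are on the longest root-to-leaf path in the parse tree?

[Or [Or [Or [And [Not p]]] || [And [Not true]]] || [And [And [And [Not p]] && [Not ( [Or [And [Not ! [Not true]]]] )]] && [Not true]]]

8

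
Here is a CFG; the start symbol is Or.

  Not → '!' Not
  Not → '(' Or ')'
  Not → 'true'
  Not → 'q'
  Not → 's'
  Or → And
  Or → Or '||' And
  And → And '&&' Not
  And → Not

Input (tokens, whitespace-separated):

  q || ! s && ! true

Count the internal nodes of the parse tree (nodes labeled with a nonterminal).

[Or [Or [And [Not q]]] || [And [And [Not ! [Not s]]] && [Not ! [Not true]]]]

10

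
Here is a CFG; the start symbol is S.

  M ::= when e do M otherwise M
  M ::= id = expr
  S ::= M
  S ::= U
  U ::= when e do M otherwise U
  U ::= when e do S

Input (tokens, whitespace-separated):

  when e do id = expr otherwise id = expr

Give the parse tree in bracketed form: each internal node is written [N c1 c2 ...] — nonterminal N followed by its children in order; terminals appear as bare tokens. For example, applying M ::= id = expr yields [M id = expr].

[S [M when e do [M id = expr] otherwise [M id = expr]]]

S
M
when e do M otherwise M
when e do id = expr otherwise M
when e do id = expr otherwise id = expr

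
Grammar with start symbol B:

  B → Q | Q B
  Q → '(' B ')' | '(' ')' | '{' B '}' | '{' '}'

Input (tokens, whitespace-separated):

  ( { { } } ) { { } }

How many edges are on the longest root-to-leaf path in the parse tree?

6

[B [Q ( [B [Q { [B [Q { }]] }]] )] [B [Q { [B [Q { }]] }]]]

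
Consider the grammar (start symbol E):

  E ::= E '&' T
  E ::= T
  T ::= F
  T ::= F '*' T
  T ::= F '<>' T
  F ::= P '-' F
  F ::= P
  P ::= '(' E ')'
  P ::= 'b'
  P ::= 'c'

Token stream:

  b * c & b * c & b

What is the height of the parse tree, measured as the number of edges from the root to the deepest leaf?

[E [E [E [T [F [P b]] * [T [F [P c]]]]] & [T [F [P b]] * [T [F [P c]]]]] & [T [F [P b]]]]

7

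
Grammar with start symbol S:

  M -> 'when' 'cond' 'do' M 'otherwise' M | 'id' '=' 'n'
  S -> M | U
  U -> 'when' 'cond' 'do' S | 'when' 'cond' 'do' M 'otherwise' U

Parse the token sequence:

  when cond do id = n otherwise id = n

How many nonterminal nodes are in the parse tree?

4

[S [M when cond do [M id = n] otherwise [M id = n]]]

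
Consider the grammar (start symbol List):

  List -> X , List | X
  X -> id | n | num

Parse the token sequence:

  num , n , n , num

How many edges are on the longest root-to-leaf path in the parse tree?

[List [X num] , [List [X n] , [List [X n] , [List [X num]]]]]

5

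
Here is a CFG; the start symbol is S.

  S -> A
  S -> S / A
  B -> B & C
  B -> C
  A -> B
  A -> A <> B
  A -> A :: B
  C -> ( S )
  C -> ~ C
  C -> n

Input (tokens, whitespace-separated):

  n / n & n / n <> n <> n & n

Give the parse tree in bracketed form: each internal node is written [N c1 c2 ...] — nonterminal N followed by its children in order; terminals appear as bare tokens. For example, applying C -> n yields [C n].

[S [S [S [A [B [C n]]]] / [A [B [B [C n]] & [C n]]]] / [A [A [A [B [C n]]] <> [B [C n]]] <> [B [B [C n]] & [C n]]]]

S
S / A
S / A / A
A / A / A
B / A / A
C / A / A
n / A / A
n / B / A
n / B & C / A
n / C & C / A
n / n & C / A
n / n & n / A
n / n & n / A <> B
n / n & n / A <> B <> B
n / n & n / B <> B <> B
n / n & n / C <> B <> B
n / n & n / n <> B <> B
n / n & n / n <> C <> B
n / n & n / n <> n <> B
n / n & n / n <> n <> B & C
n / n & n / n <> n <> C & C
n / n & n / n <> n <> n & C
n / n & n / n <> n <> n & n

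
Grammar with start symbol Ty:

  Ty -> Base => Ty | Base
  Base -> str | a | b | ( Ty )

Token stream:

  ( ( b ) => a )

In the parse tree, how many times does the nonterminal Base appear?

[Ty [Base ( [Ty [Base ( [Ty [Base b]] )] => [Ty [Base a]]] )]]

4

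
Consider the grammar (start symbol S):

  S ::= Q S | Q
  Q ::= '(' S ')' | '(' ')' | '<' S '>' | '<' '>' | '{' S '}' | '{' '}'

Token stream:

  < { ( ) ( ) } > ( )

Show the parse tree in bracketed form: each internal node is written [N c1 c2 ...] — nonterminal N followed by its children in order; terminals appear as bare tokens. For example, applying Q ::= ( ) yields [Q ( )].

S
Q S
< S > S
< Q > S
< { S } > S
< { Q S } > S
< { ( ) S } > S
< { ( ) Q } > S
< { ( ) ( ) } > S
< { ( ) ( ) } > Q
< { ( ) ( ) } > ( )

[S [Q < [S [Q { [S [Q ( )] [S [Q ( )]]] }]] >] [S [Q ( )]]]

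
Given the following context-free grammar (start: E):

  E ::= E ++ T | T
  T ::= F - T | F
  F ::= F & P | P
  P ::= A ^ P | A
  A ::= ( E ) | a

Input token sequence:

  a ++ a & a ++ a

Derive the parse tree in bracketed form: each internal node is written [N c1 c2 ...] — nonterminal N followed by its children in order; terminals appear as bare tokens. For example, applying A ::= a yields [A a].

[E [E [E [T [F [P [A a]]]]] ++ [T [F [F [P [A a]]] & [P [A a]]]]] ++ [T [F [P [A a]]]]]

E
E ++ T
E ++ T ++ T
T ++ T ++ T
F ++ T ++ T
P ++ T ++ T
A ++ T ++ T
a ++ T ++ T
a ++ F ++ T
a ++ F & P ++ T
a ++ P & P ++ T
a ++ A & P ++ T
a ++ a & P ++ T
a ++ a & A ++ T
a ++ a & a ++ T
a ++ a & a ++ F
a ++ a & a ++ P
a ++ a & a ++ A
a ++ a & a ++ a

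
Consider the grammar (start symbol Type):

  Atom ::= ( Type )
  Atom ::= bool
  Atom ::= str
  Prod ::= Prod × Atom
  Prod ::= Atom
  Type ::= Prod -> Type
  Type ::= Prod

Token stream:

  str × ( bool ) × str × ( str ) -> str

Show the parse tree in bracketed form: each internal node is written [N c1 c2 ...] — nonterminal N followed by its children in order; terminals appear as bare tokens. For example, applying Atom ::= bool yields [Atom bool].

[Type [Prod [Prod [Prod [Prod [Atom str]] × [Atom ( [Type [Prod [Atom bool]]] )]] × [Atom str]] × [Atom ( [Type [Prod [Atom str]]] )]] -> [Type [Prod [Atom str]]]]

Type
Prod -> Type
Prod × Atom -> Type
Prod × Atom × Atom -> Type
Prod × Atom × Atom × Atom -> Type
Atom × Atom × Atom × Atom -> Type
str × Atom × Atom × Atom -> Type
str × ( Type ) × Atom × Atom -> Type
str × ( Prod ) × Atom × Atom -> Type
str × ( Atom ) × Atom × Atom -> Type
str × ( bool ) × Atom × Atom -> Type
str × ( bool ) × str × Atom -> Type
str × ( bool ) × str × ( Type ) -> Type
str × ( bool ) × str × ( Prod ) -> Type
str × ( bool ) × str × ( Atom ) -> Type
str × ( bool ) × str × ( str ) -> Type
str × ( bool ) × str × ( str ) -> Prod
str × ( bool ) × str × ( str ) -> Atom
str × ( bool ) × str × ( str ) -> str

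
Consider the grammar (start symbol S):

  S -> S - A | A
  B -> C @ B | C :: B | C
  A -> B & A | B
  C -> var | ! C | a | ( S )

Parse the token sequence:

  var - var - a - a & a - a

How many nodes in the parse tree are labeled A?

6

[S [S [S [S [S [A [B [C var]]]] - [A [B [C var]]]] - [A [B [C a]]]] - [A [B [C a]] & [A [B [C a]]]]] - [A [B [C a]]]]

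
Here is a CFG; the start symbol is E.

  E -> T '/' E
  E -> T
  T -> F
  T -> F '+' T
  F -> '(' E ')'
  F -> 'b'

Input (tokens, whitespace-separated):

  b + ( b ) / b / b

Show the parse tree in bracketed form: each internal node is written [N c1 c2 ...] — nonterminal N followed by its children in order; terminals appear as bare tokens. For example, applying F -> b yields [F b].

E
T / E
F + T / E
b + T / E
b + F / E
b + ( E ) / E
b + ( T ) / E
b + ( F ) / E
b + ( b ) / E
b + ( b ) / T / E
b + ( b ) / F / E
b + ( b ) / b / E
b + ( b ) / b / T
b + ( b ) / b / F
b + ( b ) / b / b

[E [T [F b] + [T [F ( [E [T [F b]]] )]]] / [E [T [F b]] / [E [T [F b]]]]]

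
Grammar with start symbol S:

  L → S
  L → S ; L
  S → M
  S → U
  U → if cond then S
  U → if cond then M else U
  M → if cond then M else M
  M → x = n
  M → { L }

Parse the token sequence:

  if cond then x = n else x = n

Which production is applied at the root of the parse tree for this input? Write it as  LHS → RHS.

[S [M if cond then [M x = n] else [M x = n]]]

S → M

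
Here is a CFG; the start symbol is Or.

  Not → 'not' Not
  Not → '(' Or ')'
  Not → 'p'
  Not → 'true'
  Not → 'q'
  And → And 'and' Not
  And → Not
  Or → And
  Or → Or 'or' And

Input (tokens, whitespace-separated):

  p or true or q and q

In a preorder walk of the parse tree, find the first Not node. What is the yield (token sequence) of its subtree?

p

[Or [Or [Or [And [Not p]]] or [And [Not true]]] or [And [And [Not q]] and [Not q]]]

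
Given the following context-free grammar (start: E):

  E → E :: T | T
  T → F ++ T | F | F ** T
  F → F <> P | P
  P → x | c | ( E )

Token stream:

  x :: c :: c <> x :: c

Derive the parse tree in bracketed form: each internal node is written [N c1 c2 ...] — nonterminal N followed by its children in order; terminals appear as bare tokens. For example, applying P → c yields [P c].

E
E :: T
E :: T :: T
E :: T :: T :: T
T :: T :: T :: T
F :: T :: T :: T
P :: T :: T :: T
x :: T :: T :: T
x :: F :: T :: T
x :: P :: T :: T
x :: c :: T :: T
x :: c :: F :: T
x :: c :: F <> P :: T
x :: c :: P <> P :: T
x :: c :: c <> P :: T
x :: c :: c <> x :: T
x :: c :: c <> x :: F
x :: c :: c <> x :: P
x :: c :: c <> x :: c

[E [E [E [E [T [F [P x]]]] :: [T [F [P c]]]] :: [T [F [F [P c]] <> [P x]]]] :: [T [F [P c]]]]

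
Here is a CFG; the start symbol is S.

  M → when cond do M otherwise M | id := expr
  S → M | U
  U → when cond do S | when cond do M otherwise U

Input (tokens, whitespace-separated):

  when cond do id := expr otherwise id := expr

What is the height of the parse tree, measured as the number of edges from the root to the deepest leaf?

[S [M when cond do [M id := expr] otherwise [M id := expr]]]

3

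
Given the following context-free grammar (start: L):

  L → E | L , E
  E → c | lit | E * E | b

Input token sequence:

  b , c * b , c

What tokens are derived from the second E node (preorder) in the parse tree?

[L [L [L [E b]] , [E [E c] * [E b]]] , [E c]]

c * b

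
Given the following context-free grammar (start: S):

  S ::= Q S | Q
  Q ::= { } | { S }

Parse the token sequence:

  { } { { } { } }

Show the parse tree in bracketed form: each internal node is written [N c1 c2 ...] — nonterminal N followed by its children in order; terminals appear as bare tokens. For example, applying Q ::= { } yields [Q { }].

S
Q S
{ } S
{ } Q
{ } { S }
{ } { Q S }
{ } { { } S }
{ } { { } Q }
{ } { { } { } }

[S [Q { }] [S [Q { [S [Q { }] [S [Q { }]]] }]]]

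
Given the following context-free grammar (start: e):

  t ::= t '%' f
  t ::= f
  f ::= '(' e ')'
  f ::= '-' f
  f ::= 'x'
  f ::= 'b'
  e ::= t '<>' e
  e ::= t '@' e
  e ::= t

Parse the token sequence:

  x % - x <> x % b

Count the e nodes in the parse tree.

[e [t [t [f x]] % [f - [f x]]] <> [e [t [t [f x]] % [f b]]]]

2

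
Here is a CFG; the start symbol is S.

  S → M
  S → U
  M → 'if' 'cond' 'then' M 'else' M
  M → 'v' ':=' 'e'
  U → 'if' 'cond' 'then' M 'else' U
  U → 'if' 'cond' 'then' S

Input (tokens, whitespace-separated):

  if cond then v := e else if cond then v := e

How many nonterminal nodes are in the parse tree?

[S [U if cond then [M v := e] else [U if cond then [S [M v := e]]]]]

6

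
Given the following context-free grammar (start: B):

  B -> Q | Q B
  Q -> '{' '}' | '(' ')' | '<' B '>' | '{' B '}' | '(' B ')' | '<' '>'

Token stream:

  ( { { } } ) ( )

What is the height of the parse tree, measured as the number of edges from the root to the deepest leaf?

[B [Q ( [B [Q { [B [Q { }]] }]] )] [B [Q ( )]]]

6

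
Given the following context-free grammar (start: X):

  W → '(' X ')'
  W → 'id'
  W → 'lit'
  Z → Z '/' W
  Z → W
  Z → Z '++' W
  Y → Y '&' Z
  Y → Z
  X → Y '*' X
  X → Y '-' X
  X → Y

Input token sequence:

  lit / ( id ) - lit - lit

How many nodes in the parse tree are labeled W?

5

[X [Y [Z [Z [W lit]] / [W ( [X [Y [Z [W id]]]] )]]] - [X [Y [Z [W lit]]] - [X [Y [Z [W lit]]]]]]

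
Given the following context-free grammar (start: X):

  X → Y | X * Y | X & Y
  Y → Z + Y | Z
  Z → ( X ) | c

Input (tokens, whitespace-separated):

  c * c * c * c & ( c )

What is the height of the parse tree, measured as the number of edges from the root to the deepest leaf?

[X [X [X [X [X [Y [Z c]]] * [Y [Z c]]] * [Y [Z c]]] * [Y [Z c]]] & [Y [Z ( [X [Y [Z c]]] )]]]

7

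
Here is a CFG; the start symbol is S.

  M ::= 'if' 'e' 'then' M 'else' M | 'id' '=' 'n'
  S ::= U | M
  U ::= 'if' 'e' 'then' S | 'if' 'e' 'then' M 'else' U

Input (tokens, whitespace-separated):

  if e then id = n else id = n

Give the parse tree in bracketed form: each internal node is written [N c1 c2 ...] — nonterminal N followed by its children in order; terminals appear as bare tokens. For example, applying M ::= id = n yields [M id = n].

[S [M if e then [M id = n] else [M id = n]]]

S
M
if e then M else M
if e then id = n else M
if e then id = n else id = n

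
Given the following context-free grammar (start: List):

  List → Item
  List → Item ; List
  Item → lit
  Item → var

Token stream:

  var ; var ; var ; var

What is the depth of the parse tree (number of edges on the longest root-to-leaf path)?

5

[List [Item var] ; [List [Item var] ; [List [Item var] ; [List [Item var]]]]]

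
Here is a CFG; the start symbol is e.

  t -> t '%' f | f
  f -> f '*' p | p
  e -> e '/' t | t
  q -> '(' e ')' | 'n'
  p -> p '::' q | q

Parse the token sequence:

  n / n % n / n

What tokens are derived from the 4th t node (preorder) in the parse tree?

n

[e [e [e [t [f [p [q n]]]]] / [t [t [f [p [q n]]]] % [f [p [q n]]]]] / [t [f [p [q n]]]]]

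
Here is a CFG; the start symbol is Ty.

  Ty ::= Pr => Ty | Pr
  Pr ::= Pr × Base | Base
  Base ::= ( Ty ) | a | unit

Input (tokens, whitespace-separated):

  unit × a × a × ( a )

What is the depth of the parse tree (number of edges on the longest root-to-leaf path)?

[Ty [Pr [Pr [Pr [Pr [Base unit]] × [Base a]] × [Base a]] × [Base ( [Ty [Pr [Base a]]] )]]]

6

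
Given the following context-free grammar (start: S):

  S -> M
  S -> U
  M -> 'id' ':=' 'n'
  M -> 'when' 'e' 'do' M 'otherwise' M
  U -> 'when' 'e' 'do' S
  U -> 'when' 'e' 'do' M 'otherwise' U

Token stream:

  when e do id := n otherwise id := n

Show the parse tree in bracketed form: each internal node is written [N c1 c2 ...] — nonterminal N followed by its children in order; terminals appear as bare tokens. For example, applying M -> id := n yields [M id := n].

S
M
when e do M otherwise M
when e do id := n otherwise M
when e do id := n otherwise id := n

[S [M when e do [M id := n] otherwise [M id := n]]]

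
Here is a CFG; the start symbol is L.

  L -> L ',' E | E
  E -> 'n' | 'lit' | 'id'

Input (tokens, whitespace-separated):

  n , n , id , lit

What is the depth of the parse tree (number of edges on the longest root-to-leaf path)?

[L [L [L [L [E n]] , [E n]] , [E id]] , [E lit]]

5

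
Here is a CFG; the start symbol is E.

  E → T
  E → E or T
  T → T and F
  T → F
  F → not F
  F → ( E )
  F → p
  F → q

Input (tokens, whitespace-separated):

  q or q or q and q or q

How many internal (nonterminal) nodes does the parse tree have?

14

[E [E [E [E [T [F q]]] or [T [F q]]] or [T [T [F q]] and [F q]]] or [T [F q]]]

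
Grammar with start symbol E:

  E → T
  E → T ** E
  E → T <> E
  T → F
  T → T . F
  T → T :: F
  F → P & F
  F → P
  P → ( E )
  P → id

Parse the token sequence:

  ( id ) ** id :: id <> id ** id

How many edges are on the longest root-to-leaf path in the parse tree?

[E [T [F [P ( [E [T [F [P id]]]] )]]] ** [E [T [T [F [P id]]] :: [F [P id]]] <> [E [T [F [P id]]] ** [E [T [F [P id]]]]]]]

8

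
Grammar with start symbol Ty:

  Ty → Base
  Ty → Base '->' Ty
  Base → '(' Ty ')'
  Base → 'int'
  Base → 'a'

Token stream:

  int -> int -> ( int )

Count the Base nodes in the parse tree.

[Ty [Base int] -> [Ty [Base int] -> [Ty [Base ( [Ty [Base int]] )]]]]

4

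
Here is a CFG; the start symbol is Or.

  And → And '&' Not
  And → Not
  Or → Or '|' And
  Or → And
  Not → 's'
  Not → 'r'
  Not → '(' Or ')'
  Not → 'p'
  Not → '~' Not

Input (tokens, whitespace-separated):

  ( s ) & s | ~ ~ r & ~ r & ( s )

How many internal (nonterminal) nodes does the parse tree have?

21

[Or [Or [And [And [Not ( [Or [And [Not s]]] )]] & [Not s]]] | [And [And [And [Not ~ [Not ~ [Not r]]]] & [Not ~ [Not r]]] & [Not ( [Or [And [Not s]]] )]]]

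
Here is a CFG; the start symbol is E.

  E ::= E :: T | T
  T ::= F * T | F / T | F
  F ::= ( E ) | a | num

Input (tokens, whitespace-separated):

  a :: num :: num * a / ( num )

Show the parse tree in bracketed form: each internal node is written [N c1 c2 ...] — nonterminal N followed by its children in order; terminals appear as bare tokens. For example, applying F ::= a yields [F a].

[E [E [E [T [F a]]] :: [T [F num]]] :: [T [F num] * [T [F a] / [T [F ( [E [T [F num]]] )]]]]]

E
E :: T
E :: T :: T
T :: T :: T
F :: T :: T
a :: T :: T
a :: F :: T
a :: num :: T
a :: num :: F * T
a :: num :: num * T
a :: num :: num * F / T
a :: num :: num * a / T
a :: num :: num * a / F
a :: num :: num * a / ( E )
a :: num :: num * a / ( T )
a :: num :: num * a / ( F )
a :: num :: num * a / ( num )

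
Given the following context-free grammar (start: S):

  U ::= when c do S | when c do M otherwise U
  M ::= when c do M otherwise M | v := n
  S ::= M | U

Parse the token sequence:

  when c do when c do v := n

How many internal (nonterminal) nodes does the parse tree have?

6

[S [U when c do [S [U when c do [S [M v := n]]]]]]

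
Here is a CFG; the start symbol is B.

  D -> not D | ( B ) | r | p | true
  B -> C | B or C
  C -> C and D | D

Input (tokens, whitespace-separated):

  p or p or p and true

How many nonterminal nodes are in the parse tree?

11

[B [B [B [C [D p]]] or [C [D p]]] or [C [C [D p]] and [D true]]]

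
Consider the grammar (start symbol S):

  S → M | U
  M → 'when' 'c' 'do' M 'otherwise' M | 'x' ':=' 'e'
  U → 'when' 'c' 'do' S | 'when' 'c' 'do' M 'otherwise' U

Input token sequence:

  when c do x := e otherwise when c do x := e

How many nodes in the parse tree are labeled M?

2

[S [U when c do [M x := e] otherwise [U when c do [S [M x := e]]]]]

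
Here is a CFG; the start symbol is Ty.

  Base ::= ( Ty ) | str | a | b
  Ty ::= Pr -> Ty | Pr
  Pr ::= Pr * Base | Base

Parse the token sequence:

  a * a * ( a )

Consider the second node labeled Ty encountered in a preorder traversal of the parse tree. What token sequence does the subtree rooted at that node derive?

[Ty [Pr [Pr [Pr [Base a]] * [Base a]] * [Base ( [Ty [Pr [Base a]]] )]]]

a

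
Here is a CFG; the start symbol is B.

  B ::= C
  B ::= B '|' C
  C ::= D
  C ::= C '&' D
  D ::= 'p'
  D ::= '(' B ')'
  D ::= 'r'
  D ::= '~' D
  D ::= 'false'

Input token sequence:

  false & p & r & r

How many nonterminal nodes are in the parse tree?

[B [C [C [C [C [D false]] & [D p]] & [D r]] & [D r]]]

9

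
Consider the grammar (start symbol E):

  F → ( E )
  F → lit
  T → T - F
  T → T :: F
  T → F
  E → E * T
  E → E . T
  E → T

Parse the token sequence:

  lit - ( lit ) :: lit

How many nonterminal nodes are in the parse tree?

10

[E [T [T [T [F lit]] - [F ( [E [T [F lit]]] )]] :: [F lit]]]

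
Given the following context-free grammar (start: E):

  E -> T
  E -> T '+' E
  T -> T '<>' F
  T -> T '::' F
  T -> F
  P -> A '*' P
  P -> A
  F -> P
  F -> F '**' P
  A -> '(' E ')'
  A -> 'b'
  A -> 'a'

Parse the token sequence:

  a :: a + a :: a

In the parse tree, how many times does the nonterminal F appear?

4

[E [T [T [F [P [A a]]]] :: [F [P [A a]]]] + [E [T [T [F [P [A a]]]] :: [F [P [A a]]]]]]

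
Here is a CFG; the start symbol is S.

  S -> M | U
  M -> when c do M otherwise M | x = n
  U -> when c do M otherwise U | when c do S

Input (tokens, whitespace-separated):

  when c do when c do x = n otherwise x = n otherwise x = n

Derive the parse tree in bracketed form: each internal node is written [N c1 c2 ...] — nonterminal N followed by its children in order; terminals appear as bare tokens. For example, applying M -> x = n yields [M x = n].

S
M
when c do M otherwise M
when c do when c do M otherwise M otherwise M
when c do when c do x = n otherwise M otherwise M
when c do when c do x = n otherwise x = n otherwise M
when c do when c do x = n otherwise x = n otherwise x = n

[S [M when c do [M when c do [M x = n] otherwise [M x = n]] otherwise [M x = n]]]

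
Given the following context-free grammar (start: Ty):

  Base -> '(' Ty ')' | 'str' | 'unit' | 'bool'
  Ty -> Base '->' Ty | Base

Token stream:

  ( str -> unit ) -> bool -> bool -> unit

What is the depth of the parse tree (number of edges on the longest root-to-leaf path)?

5

[Ty [Base ( [Ty [Base str] -> [Ty [Base unit]]] )] -> [Ty [Base bool] -> [Ty [Base bool] -> [Ty [Base unit]]]]]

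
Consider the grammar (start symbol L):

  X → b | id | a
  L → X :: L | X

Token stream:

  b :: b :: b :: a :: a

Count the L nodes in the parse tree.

5

[L [X b] :: [L [X b] :: [L [X b] :: [L [X a] :: [L [X a]]]]]]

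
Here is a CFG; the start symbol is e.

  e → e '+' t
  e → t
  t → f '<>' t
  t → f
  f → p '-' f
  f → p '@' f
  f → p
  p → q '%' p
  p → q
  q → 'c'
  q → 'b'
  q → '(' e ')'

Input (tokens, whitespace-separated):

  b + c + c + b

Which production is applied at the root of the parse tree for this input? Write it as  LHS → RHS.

e → e '+' t

[e [e [e [e [t [f [p [q b]]]]] + [t [f [p [q c]]]]] + [t [f [p [q c]]]]] + [t [f [p [q b]]]]]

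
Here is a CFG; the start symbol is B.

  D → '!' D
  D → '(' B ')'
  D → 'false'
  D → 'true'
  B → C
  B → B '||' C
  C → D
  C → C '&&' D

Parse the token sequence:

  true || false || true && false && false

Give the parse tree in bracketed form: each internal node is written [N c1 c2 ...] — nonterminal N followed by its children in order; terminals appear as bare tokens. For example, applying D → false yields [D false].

B
B || C
B || C || C
C || C || C
D || C || C
true || C || C
true || D || C
true || false || C
true || false || C && D
true || false || C && D && D
true || false || D && D && D
true || false || true && D && D
true || false || true && false && D
true || false || true && false && false

[B [B [B [C [D true]]] || [C [D false]]] || [C [C [C [D true]] && [D false]] && [D false]]]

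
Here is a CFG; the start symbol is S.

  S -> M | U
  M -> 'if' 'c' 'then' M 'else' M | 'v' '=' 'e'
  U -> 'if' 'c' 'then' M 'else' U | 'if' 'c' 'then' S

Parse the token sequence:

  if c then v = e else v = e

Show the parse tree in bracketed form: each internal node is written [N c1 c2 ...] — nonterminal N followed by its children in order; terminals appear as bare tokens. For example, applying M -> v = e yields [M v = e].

S
M
if c then M else M
if c then v = e else M
if c then v = e else v = e

[S [M if c then [M v = e] else [M v = e]]]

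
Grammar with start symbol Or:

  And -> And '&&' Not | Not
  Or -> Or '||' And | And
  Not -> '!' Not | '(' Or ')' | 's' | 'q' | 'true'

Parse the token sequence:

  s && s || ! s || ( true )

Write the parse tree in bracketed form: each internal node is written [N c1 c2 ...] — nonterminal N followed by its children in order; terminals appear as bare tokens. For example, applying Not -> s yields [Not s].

Or
Or || And
Or || And || And
And || And || And
And && Not || And || And
Not && Not || And || And
s && Not || And || And
s && s || And || And
s && s || Not || And
s && s || ! Not || And
s && s || ! s || And
s && s || ! s || Not
s && s || ! s || ( Or )
s && s || ! s || ( And )
s && s || ! s || ( Not )
s && s || ! s || ( true )

[Or [Or [Or [And [And [Not s]] && [Not s]]] || [And [Not ! [Not s]]]] || [And [Not ( [Or [And [Not true]]] )]]]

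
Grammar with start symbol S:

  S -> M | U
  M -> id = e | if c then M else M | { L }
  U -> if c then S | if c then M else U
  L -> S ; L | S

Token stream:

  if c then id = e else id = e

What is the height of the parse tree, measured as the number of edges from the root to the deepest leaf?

3

[S [M if c then [M id = e] else [M id = e]]]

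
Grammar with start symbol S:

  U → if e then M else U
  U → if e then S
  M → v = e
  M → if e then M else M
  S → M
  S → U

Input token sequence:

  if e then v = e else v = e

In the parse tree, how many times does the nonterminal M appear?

[S [M if e then [M v = e] else [M v = e]]]

3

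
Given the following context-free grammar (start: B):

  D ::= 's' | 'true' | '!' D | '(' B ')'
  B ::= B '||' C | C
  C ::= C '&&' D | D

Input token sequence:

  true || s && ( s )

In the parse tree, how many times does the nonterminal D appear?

[B [B [C [D true]]] || [C [C [D s]] && [D ( [B [C [D s]]] )]]]

4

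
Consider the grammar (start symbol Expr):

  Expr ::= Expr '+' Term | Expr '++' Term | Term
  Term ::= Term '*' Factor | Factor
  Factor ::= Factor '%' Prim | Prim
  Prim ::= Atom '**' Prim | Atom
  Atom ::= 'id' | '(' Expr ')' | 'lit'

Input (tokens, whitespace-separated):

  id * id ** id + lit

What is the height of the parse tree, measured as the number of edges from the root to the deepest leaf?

7

[Expr [Expr [Term [Term [Factor [Prim [Atom id]]]] * [Factor [Prim [Atom id] ** [Prim [Atom id]]]]]] + [Term [Factor [Prim [Atom lit]]]]]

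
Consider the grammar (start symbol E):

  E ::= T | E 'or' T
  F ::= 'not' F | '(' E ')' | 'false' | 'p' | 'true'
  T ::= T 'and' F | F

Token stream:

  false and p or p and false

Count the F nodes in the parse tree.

4

[E [E [T [T [F false]] and [F p]]] or [T [T [F p]] and [F false]]]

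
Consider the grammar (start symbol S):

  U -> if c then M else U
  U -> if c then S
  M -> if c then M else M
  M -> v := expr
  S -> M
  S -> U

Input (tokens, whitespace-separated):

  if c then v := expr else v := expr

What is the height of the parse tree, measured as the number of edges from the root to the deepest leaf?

3

[S [M if c then [M v := expr] else [M v := expr]]]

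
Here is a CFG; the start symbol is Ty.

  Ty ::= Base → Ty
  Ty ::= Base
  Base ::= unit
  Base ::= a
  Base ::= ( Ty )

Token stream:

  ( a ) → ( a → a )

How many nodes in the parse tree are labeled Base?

[Ty [Base ( [Ty [Base a]] )] → [Ty [Base ( [Ty [Base a] → [Ty [Base a]]] )]]]

5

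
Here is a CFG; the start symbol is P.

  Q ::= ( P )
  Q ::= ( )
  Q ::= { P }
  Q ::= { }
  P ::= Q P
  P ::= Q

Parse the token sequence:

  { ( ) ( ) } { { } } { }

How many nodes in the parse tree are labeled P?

[P [Q { [P [Q ( )] [P [Q ( )]]] }] [P [Q { [P [Q { }]] }] [P [Q { }]]]]

6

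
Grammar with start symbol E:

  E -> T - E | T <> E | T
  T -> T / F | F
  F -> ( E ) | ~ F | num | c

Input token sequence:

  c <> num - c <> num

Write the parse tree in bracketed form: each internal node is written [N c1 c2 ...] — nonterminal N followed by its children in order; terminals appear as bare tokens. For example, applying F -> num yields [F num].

E
T <> E
F <> E
c <> E
c <> T - E
c <> F - E
c <> num - E
c <> num - T <> E
c <> num - F <> E
c <> num - c <> E
c <> num - c <> T
c <> num - c <> F
c <> num - c <> num

[E [T [F c]] <> [E [T [F num]] - [E [T [F c]] <> [E [T [F num]]]]]]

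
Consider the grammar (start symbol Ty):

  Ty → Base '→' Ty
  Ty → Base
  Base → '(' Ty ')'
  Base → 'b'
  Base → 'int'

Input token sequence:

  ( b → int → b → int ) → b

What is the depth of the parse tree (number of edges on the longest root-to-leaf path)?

7

[Ty [Base ( [Ty [Base b] → [Ty [Base int] → [Ty [Base b] → [Ty [Base int]]]]] )] → [Ty [Base b]]]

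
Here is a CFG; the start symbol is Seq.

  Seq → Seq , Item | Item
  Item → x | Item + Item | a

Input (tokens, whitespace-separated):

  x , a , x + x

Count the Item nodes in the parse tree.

5

[Seq [Seq [Seq [Item x]] , [Item a]] , [Item [Item x] + [Item x]]]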